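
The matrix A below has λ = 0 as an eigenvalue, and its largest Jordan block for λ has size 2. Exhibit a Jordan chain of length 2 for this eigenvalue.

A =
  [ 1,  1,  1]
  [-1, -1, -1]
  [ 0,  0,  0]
A Jordan chain for λ = 0 of length 2:
v_1 = (1, -1, 0)ᵀ
v_2 = (1, 0, 0)ᵀ

Let N = A − (0)·I. We want v_2 with N^2 v_2 = 0 but N^1 v_2 ≠ 0; then v_{j-1} := N · v_j for j = 2, …, 2.

Pick v_2 = (1, 0, 0)ᵀ.
Then v_1 = N · v_2 = (1, -1, 0)ᵀ.

Sanity check: (A − (0)·I) v_1 = (0, 0, 0)ᵀ = 0. ✓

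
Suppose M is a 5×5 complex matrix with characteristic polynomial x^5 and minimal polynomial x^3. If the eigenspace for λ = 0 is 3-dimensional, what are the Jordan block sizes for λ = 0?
Block sizes for λ = 0: [3, 1, 1]

Step 1 — from the characteristic polynomial, algebraic multiplicity of λ = 0 is 5. From dim ker(M − (0)·I) = 3, there are exactly 3 Jordan blocks for λ = 0.
Step 2 — from the minimal polynomial, the factor (x − 0)^3 tells us the largest block for λ = 0 has size 3.
Step 3 — with total size 5, 3 blocks, and largest block 3, the block sizes (in nonincreasing order) are [3, 1, 1].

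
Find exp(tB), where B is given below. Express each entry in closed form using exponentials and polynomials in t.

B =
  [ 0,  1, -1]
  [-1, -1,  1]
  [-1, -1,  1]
e^{tB} =
  [1, t, -t]
  [-t, -t^2/2 - t + 1, t^2/2 + t]
  [-t, -t^2/2 - t, t^2/2 + t + 1]

Strategy: write B = P · J · P⁻¹ where J is a Jordan canonical form, so e^{tB} = P · e^{tJ} · P⁻¹, and e^{tJ} can be computed block-by-block.

B has Jordan form
J =
  [0, 1, 0]
  [0, 0, 1]
  [0, 0, 0]
(up to reordering of blocks).

Per-block formulas:
  For a 3×3 Jordan block J_3(0): exp(t · J_3(0)) = e^(0t)·(I + t·N + (t^2/2)·N^2), where N is the 3×3 nilpotent shift.

After assembling e^{tJ} and conjugating by P, we get:

e^{tB} =
  [1, t, -t]
  [-t, -t^2/2 - t + 1, t^2/2 + t]
  [-t, -t^2/2 - t, t^2/2 + t + 1]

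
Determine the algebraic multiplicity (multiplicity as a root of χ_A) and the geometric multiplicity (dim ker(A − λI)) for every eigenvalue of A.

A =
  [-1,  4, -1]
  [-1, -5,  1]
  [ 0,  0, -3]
λ = -3: alg = 3, geom = 1

Step 1 — factor the characteristic polynomial to read off the algebraic multiplicities:
  χ_A(x) = (x + 3)^3

Step 2 — compute geometric multiplicities via the rank-nullity identity g(λ) = n − rank(A − λI):
  rank(A − (-3)·I) = 2, so dim ker(A − (-3)·I) = n − 2 = 1

Summary:
  λ = -3: algebraic multiplicity = 3, geometric multiplicity = 1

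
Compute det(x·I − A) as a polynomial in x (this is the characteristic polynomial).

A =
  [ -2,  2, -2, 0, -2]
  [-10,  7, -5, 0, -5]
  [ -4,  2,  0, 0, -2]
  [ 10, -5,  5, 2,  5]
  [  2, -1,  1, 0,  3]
x^5 - 10*x^4 + 40*x^3 - 80*x^2 + 80*x - 32

Expanding det(x·I − A) (e.g. by cofactor expansion or by noting that A is similar to its Jordan form J, which has the same characteristic polynomial as A) gives
  χ_A(x) = x^5 - 10*x^4 + 40*x^3 - 80*x^2 + 80*x - 32
which factors as (x - 2)^5. The eigenvalues (with algebraic multiplicities) are λ = 2 with multiplicity 5.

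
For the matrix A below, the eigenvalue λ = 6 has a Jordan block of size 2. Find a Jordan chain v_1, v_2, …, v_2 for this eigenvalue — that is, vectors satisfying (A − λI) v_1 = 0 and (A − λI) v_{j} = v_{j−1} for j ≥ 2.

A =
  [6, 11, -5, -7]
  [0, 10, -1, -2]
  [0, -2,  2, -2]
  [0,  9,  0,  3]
A Jordan chain for λ = 6 of length 2:
v_1 = (6, 3, -6, 9)ᵀ
v_2 = (0, 1, 1, 0)ᵀ

Let N = A − (6)·I. We want v_2 with N^2 v_2 = 0 but N^1 v_2 ≠ 0; then v_{j-1} := N · v_j for j = 2, …, 2.

Pick v_2 = (0, 1, 1, 0)ᵀ.
Then v_1 = N · v_2 = (6, 3, -6, 9)ᵀ.

Sanity check: (A − (6)·I) v_1 = (0, 0, 0, 0)ᵀ = 0. ✓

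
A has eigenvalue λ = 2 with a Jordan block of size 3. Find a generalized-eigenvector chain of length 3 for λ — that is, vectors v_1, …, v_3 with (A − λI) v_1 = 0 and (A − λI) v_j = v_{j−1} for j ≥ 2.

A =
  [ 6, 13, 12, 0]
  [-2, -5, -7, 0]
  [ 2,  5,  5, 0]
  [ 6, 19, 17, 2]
A Jordan chain for λ = 2 of length 3:
v_1 = (14, -8, 4, 20)ᵀ
v_2 = (4, -2, 2, 6)ᵀ
v_3 = (1, 0, 0, 0)ᵀ

Let N = A − (2)·I. We want v_3 with N^3 v_3 = 0 but N^2 v_3 ≠ 0; then v_{j-1} := N · v_j for j = 3, …, 2.

Pick v_3 = (1, 0, 0, 0)ᵀ.
Then v_2 = N · v_3 = (4, -2, 2, 6)ᵀ.
Then v_1 = N · v_2 = (14, -8, 4, 20)ᵀ.

Sanity check: (A − (2)·I) v_1 = (0, 0, 0, 0)ᵀ = 0. ✓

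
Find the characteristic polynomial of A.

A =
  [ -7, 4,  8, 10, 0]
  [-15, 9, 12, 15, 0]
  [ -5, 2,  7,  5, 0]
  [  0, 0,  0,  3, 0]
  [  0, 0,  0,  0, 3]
x^5 - 15*x^4 + 90*x^3 - 270*x^2 + 405*x - 243

Expanding det(x·I − A) (e.g. by cofactor expansion or by noting that A is similar to its Jordan form J, which has the same characteristic polynomial as A) gives
  χ_A(x) = x^5 - 15*x^4 + 90*x^3 - 270*x^2 + 405*x - 243
which factors as (x - 3)^5. The eigenvalues (with algebraic multiplicities) are λ = 3 with multiplicity 5.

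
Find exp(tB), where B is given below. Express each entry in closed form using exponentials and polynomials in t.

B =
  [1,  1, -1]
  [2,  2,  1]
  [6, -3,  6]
e^{tB} =
  [-2*t*exp(3*t) + exp(3*t), t*exp(3*t), -t*exp(3*t)]
  [2*t*exp(3*t), -t*exp(3*t) + exp(3*t), t*exp(3*t)]
  [6*t*exp(3*t), -3*t*exp(3*t), 3*t*exp(3*t) + exp(3*t)]

Strategy: write B = P · J · P⁻¹ where J is a Jordan canonical form, so e^{tB} = P · e^{tJ} · P⁻¹, and e^{tJ} can be computed block-by-block.

B has Jordan form
J =
  [3, 1, 0]
  [0, 3, 0]
  [0, 0, 3]
(up to reordering of blocks).

Per-block formulas:
  For a 1×1 block at λ = 3: exp(t · [3]) = [e^(3t)].
  For a 2×2 Jordan block J_2(3): exp(t · J_2(3)) = e^(3t)·(I + t·N), where N is the 2×2 nilpotent shift.

After assembling e^{tJ} and conjugating by P, we get:

e^{tB} =
  [-2*t*exp(3*t) + exp(3*t), t*exp(3*t), -t*exp(3*t)]
  [2*t*exp(3*t), -t*exp(3*t) + exp(3*t), t*exp(3*t)]
  [6*t*exp(3*t), -3*t*exp(3*t), 3*t*exp(3*t) + exp(3*t)]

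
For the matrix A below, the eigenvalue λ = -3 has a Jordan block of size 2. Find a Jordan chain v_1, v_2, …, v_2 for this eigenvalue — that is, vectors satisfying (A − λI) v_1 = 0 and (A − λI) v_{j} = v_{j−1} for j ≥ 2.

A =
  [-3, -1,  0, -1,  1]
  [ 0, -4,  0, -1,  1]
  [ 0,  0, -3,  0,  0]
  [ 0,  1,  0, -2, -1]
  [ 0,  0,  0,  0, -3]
A Jordan chain for λ = -3 of length 2:
v_1 = (-1, -1, 0, 1, 0)ᵀ
v_2 = (0, 1, 0, 0, 0)ᵀ

Let N = A − (-3)·I. We want v_2 with N^2 v_2 = 0 but N^1 v_2 ≠ 0; then v_{j-1} := N · v_j for j = 2, …, 2.

Pick v_2 = (0, 1, 0, 0, 0)ᵀ.
Then v_1 = N · v_2 = (-1, -1, 0, 1, 0)ᵀ.

Sanity check: (A − (-3)·I) v_1 = (0, 0, 0, 0, 0)ᵀ = 0. ✓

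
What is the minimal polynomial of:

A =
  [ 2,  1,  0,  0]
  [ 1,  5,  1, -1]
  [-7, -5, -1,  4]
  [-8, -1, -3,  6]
x^3 - 9*x^2 + 27*x - 27

The characteristic polynomial is χ_A(x) = (x - 3)^4, so the eigenvalues are known. The minimal polynomial is
  m_A(x) = Π_λ (x − λ)^{k_λ}
where k_λ is the size of the *largest* Jordan block for λ (equivalently, the smallest k with (A − λI)^k v = 0 for every generalised eigenvector v of λ).

  λ = 3: largest Jordan block has size 3, contributing (x − 3)^3

So m_A(x) = (x - 3)^3 = x^3 - 9*x^2 + 27*x - 27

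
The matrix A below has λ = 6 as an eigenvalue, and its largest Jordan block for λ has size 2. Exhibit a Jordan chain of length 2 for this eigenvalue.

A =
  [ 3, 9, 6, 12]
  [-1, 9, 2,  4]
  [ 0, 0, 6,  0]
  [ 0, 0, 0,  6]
A Jordan chain for λ = 6 of length 2:
v_1 = (-3, -1, 0, 0)ᵀ
v_2 = (1, 0, 0, 0)ᵀ

Let N = A − (6)·I. We want v_2 with N^2 v_2 = 0 but N^1 v_2 ≠ 0; then v_{j-1} := N · v_j for j = 2, …, 2.

Pick v_2 = (1, 0, 0, 0)ᵀ.
Then v_1 = N · v_2 = (-3, -1, 0, 0)ᵀ.

Sanity check: (A − (6)·I) v_1 = (0, 0, 0, 0)ᵀ = 0. ✓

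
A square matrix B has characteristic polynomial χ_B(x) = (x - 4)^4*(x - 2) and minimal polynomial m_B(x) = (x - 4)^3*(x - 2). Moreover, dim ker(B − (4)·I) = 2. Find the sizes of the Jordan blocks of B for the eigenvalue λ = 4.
Block sizes for λ = 4: [3, 1]

Step 1 — from the characteristic polynomial, algebraic multiplicity of λ = 4 is 4. From dim ker(B − (4)·I) = 2, there are exactly 2 Jordan blocks for λ = 4.
Step 2 — from the minimal polynomial, the factor (x − 4)^3 tells us the largest block for λ = 4 has size 3.
Step 3 — with total size 4, 2 blocks, and largest block 3, the block sizes (in nonincreasing order) are [3, 1].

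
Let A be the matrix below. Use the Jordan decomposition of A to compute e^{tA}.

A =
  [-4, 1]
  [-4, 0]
e^{tA} =
  [-2*t*exp(-2*t) + exp(-2*t), t*exp(-2*t)]
  [-4*t*exp(-2*t), 2*t*exp(-2*t) + exp(-2*t)]

Strategy: write A = P · J · P⁻¹ where J is a Jordan canonical form, so e^{tA} = P · e^{tJ} · P⁻¹, and e^{tJ} can be computed block-by-block.

A has Jordan form
J =
  [-2,  1]
  [ 0, -2]
(up to reordering of blocks).

Per-block formulas:
  For a 2×2 Jordan block J_2(-2): exp(t · J_2(-2)) = e^(-2t)·(I + t·N), where N is the 2×2 nilpotent shift.

After assembling e^{tJ} and conjugating by P, we get:

e^{tA} =
  [-2*t*exp(-2*t) + exp(-2*t), t*exp(-2*t)]
  [-4*t*exp(-2*t), 2*t*exp(-2*t) + exp(-2*t)]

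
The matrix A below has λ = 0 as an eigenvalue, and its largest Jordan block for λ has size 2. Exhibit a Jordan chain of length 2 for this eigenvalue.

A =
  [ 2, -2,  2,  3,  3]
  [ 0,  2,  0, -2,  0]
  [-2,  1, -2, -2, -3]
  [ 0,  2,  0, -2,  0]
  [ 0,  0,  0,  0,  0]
A Jordan chain for λ = 0 of length 2:
v_1 = (2, 0, -2, 0, 0)ᵀ
v_2 = (1, 0, 0, 0, 0)ᵀ

Let N = A − (0)·I. We want v_2 with N^2 v_2 = 0 but N^1 v_2 ≠ 0; then v_{j-1} := N · v_j for j = 2, …, 2.

Pick v_2 = (1, 0, 0, 0, 0)ᵀ.
Then v_1 = N · v_2 = (2, 0, -2, 0, 0)ᵀ.

Sanity check: (A − (0)·I) v_1 = (0, 0, 0, 0, 0)ᵀ = 0. ✓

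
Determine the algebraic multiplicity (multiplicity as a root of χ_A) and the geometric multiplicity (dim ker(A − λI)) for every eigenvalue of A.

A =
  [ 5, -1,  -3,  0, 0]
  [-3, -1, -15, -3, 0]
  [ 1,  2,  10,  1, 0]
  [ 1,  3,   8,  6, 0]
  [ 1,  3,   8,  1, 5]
λ = 5: alg = 5, geom = 3

Step 1 — factor the characteristic polynomial to read off the algebraic multiplicities:
  χ_A(x) = (x - 5)^5

Step 2 — compute geometric multiplicities via the rank-nullity identity g(λ) = n − rank(A − λI):
  rank(A − (5)·I) = 2, so dim ker(A − (5)·I) = n − 2 = 3

Summary:
  λ = 5: algebraic multiplicity = 5, geometric multiplicity = 3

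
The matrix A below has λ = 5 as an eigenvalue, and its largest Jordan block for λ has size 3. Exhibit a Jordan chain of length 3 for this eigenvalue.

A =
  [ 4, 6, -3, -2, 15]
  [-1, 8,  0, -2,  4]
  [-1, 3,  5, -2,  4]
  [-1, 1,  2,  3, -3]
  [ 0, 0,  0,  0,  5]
A Jordan chain for λ = 5 of length 3:
v_1 = (1, 1, 1, 1, 0)ᵀ
v_2 = (6, 3, 3, 1, 0)ᵀ
v_3 = (0, 1, 0, 0, 0)ᵀ

Let N = A − (5)·I. We want v_3 with N^3 v_3 = 0 but N^2 v_3 ≠ 0; then v_{j-1} := N · v_j for j = 3, …, 2.

Pick v_3 = (0, 1, 0, 0, 0)ᵀ.
Then v_2 = N · v_3 = (6, 3, 3, 1, 0)ᵀ.
Then v_1 = N · v_2 = (1, 1, 1, 1, 0)ᵀ.

Sanity check: (A − (5)·I) v_1 = (0, 0, 0, 0, 0)ᵀ = 0. ✓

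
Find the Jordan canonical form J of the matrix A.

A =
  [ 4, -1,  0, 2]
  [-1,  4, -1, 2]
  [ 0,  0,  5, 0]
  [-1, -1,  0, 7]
J_3(5) ⊕ J_1(5)

The characteristic polynomial is
  det(x·I − A) = x^4 - 20*x^3 + 150*x^2 - 500*x + 625 = (x - 5)^4

Eigenvalues and multiplicities (the geometric multiplicity of λ is n − rank(A − λI), which equals the number of Jordan blocks for λ):
  λ = 5: algebraic multiplicity = 4, geometric multiplicity = 2

Determining the block sizes for each eigenvalue:
  λ = 5: with am = 4 and gm = 2, the partition is not yet determined (e.g. several partitions of 4 into 2 parts exist). Let N = A − (5)·I. Computing rank(N^1) = 2, rank(N^2) = 1, rank(N^3) = 0; the number of blocks of size ≥ j is rank(N^{j−1}) − rank(N^j), giving [2, 1, 1]. So we have 1 block(s) of size 3, 1 block(s) of size 1 → block sizes [3, 1]

Assembling the blocks gives a Jordan form
J =
  [5, 1, 0, 0]
  [0, 5, 1, 0]
  [0, 0, 5, 0]
  [0, 0, 0, 5]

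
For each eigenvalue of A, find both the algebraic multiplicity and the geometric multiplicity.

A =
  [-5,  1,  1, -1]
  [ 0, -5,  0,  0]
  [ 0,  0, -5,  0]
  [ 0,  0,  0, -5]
λ = -5: alg = 4, geom = 3

Step 1 — factor the characteristic polynomial to read off the algebraic multiplicities:
  χ_A(x) = (x + 5)^4

Step 2 — compute geometric multiplicities via the rank-nullity identity g(λ) = n − rank(A − λI):
  rank(A − (-5)·I) = 1, so dim ker(A − (-5)·I) = n − 1 = 3

Summary:
  λ = -5: algebraic multiplicity = 4, geometric multiplicity = 3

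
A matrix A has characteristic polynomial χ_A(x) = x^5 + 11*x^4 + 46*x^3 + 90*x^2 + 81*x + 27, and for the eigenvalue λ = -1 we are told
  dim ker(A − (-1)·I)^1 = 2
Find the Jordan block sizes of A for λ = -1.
Block sizes for λ = -1: [1, 1]

From the dimensions of kernels of powers, the number of Jordan blocks of size at least j is d_j − d_{j−1} where d_j = dim ker(N^j) (with d_0 = 0). Computing the differences gives [2].
The number of blocks of size exactly k is (#blocks of size ≥ k) − (#blocks of size ≥ k + 1), so the partition is: 2 block(s) of size 1.
In nonincreasing order the block sizes are [1, 1].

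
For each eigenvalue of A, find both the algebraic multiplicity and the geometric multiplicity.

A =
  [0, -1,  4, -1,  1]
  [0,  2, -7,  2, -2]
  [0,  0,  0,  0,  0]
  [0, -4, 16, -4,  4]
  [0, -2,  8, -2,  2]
λ = 0: alg = 5, geom = 3

Step 1 — factor the characteristic polynomial to read off the algebraic multiplicities:
  χ_A(x) = x^5

Step 2 — compute geometric multiplicities via the rank-nullity identity g(λ) = n − rank(A − λI):
  rank(A − (0)·I) = 2, so dim ker(A − (0)·I) = n − 2 = 3

Summary:
  λ = 0: algebraic multiplicity = 5, geometric multiplicity = 3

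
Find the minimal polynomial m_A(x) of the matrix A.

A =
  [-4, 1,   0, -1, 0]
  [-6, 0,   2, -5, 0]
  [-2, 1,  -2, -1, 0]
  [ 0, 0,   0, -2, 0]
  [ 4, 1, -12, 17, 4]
x^4 + 2*x^3 - 12*x^2 - 40*x - 32

The characteristic polynomial is χ_A(x) = (x - 4)*(x + 2)^4, so the eigenvalues are known. The minimal polynomial is
  m_A(x) = Π_λ (x − λ)^{k_λ}
where k_λ is the size of the *largest* Jordan block for λ (equivalently, the smallest k with (A − λI)^k v = 0 for every generalised eigenvector v of λ).

  λ = -2: largest Jordan block has size 3, contributing (x + 2)^3
  λ = 4: largest Jordan block has size 1, contributing (x − 4)

So m_A(x) = (x - 4)*(x + 2)^3 = x^4 + 2*x^3 - 12*x^2 - 40*x - 32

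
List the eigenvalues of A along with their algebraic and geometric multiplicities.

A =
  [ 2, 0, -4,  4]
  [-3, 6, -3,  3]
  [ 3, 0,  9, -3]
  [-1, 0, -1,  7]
λ = 6: alg = 4, geom = 3

Step 1 — factor the characteristic polynomial to read off the algebraic multiplicities:
  χ_A(x) = (x - 6)^4

Step 2 — compute geometric multiplicities via the rank-nullity identity g(λ) = n − rank(A − λI):
  rank(A − (6)·I) = 1, so dim ker(A − (6)·I) = n − 1 = 3

Summary:
  λ = 6: algebraic multiplicity = 4, geometric multiplicity = 3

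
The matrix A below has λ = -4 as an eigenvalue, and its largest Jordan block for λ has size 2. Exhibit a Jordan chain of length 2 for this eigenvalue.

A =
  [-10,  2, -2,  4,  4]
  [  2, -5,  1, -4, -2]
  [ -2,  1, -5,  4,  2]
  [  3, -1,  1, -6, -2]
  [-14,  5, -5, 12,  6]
A Jordan chain for λ = -4 of length 2:
v_1 = (-6, 2, -2, 3, -14)ᵀ
v_2 = (1, 0, 0, 0, 0)ᵀ

Let N = A − (-4)·I. We want v_2 with N^2 v_2 = 0 but N^1 v_2 ≠ 0; then v_{j-1} := N · v_j for j = 2, …, 2.

Pick v_2 = (1, 0, 0, 0, 0)ᵀ.
Then v_1 = N · v_2 = (-6, 2, -2, 3, -14)ᵀ.

Sanity check: (A − (-4)·I) v_1 = (0, 0, 0, 0, 0)ᵀ = 0. ✓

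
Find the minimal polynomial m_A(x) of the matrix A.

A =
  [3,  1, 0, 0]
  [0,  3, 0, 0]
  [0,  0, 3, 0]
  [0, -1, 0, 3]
x^2 - 6*x + 9

The characteristic polynomial is χ_A(x) = (x - 3)^4, so the eigenvalues are known. The minimal polynomial is
  m_A(x) = Π_λ (x − λ)^{k_λ}
where k_λ is the size of the *largest* Jordan block for λ (equivalently, the smallest k with (A − λI)^k v = 0 for every generalised eigenvector v of λ).

  λ = 3: largest Jordan block has size 2, contributing (x − 3)^2

So m_A(x) = (x - 3)^2 = x^2 - 6*x + 9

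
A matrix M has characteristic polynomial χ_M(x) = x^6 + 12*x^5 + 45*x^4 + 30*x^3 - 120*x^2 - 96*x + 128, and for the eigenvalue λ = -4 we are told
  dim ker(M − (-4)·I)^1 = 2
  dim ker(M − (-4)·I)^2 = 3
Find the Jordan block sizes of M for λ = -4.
Block sizes for λ = -4: [2, 1]

From the dimensions of kernels of powers, the number of Jordan blocks of size at least j is d_j − d_{j−1} where d_j = dim ker(N^j) (with d_0 = 0). Computing the differences gives [2, 1].
The number of blocks of size exactly k is (#blocks of size ≥ k) − (#blocks of size ≥ k + 1), so the partition is: 1 block(s) of size 1, 1 block(s) of size 2.
In nonincreasing order the block sizes are [2, 1].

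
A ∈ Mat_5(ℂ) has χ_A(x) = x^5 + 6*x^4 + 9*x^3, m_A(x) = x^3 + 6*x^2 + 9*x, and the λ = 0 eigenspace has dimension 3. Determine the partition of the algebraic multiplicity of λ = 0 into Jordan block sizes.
Block sizes for λ = 0: [1, 1, 1]

Step 1 — from the characteristic polynomial, algebraic multiplicity of λ = 0 is 3. From dim ker(A − (0)·I) = 3, there are exactly 3 Jordan blocks for λ = 0.
Step 2 — from the minimal polynomial, the factor (x − 0) tells us the largest block for λ = 0 has size 1.
Step 3 — with total size 3, 3 blocks, and largest block 1, the block sizes (in nonincreasing order) are [1, 1, 1].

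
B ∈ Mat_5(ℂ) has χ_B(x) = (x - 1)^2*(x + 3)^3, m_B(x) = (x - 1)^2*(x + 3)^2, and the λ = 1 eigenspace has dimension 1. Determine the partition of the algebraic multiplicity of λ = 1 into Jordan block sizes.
Block sizes for λ = 1: [2]

Step 1 — from the characteristic polynomial, algebraic multiplicity of λ = 1 is 2. From dim ker(B − (1)·I) = 1, there are exactly 1 Jordan blocks for λ = 1.
Step 2 — from the minimal polynomial, the factor (x − 1)^2 tells us the largest block for λ = 1 has size 2.
Step 3 — with total size 2, 1 blocks, and largest block 2, the block sizes (in nonincreasing order) are [2].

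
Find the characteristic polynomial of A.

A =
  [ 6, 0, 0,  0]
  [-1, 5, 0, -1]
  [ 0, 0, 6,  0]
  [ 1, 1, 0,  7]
x^4 - 24*x^3 + 216*x^2 - 864*x + 1296

Expanding det(x·I − A) (e.g. by cofactor expansion or by noting that A is similar to its Jordan form J, which has the same characteristic polynomial as A) gives
  χ_A(x) = x^4 - 24*x^3 + 216*x^2 - 864*x + 1296
which factors as (x - 6)^4. The eigenvalues (with algebraic multiplicities) are λ = 6 with multiplicity 4.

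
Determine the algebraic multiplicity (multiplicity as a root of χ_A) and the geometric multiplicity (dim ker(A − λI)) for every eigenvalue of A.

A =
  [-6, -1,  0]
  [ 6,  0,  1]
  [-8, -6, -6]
λ = -4: alg = 3, geom = 1

Step 1 — factor the characteristic polynomial to read off the algebraic multiplicities:
  χ_A(x) = (x + 4)^3

Step 2 — compute geometric multiplicities via the rank-nullity identity g(λ) = n − rank(A − λI):
  rank(A − (-4)·I) = 2, so dim ker(A − (-4)·I) = n − 2 = 1

Summary:
  λ = -4: algebraic multiplicity = 3, geometric multiplicity = 1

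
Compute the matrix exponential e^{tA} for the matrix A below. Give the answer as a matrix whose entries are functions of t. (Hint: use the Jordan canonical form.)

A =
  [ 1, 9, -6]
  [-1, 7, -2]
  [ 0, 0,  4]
e^{tA} =
  [-3*t*exp(4*t) + exp(4*t), 9*t*exp(4*t), -6*t*exp(4*t)]
  [-t*exp(4*t), 3*t*exp(4*t) + exp(4*t), -2*t*exp(4*t)]
  [0, 0, exp(4*t)]

Strategy: write A = P · J · P⁻¹ where J is a Jordan canonical form, so e^{tA} = P · e^{tJ} · P⁻¹, and e^{tJ} can be computed block-by-block.

A has Jordan form
J =
  [4, 1, 0]
  [0, 4, 0]
  [0, 0, 4]
(up to reordering of blocks).

Per-block formulas:
  For a 1×1 block at λ = 4: exp(t · [4]) = [e^(4t)].
  For a 2×2 Jordan block J_2(4): exp(t · J_2(4)) = e^(4t)·(I + t·N), where N is the 2×2 nilpotent shift.

After assembling e^{tJ} and conjugating by P, we get:

e^{tA} =
  [-3*t*exp(4*t) + exp(4*t), 9*t*exp(4*t), -6*t*exp(4*t)]
  [-t*exp(4*t), 3*t*exp(4*t) + exp(4*t), -2*t*exp(4*t)]
  [0, 0, exp(4*t)]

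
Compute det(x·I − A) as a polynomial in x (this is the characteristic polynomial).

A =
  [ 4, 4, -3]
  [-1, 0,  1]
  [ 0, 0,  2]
x^3 - 6*x^2 + 12*x - 8

Expanding det(x·I − A) (e.g. by cofactor expansion or by noting that A is similar to its Jordan form J, which has the same characteristic polynomial as A) gives
  χ_A(x) = x^3 - 6*x^2 + 12*x - 8
which factors as (x - 2)^3. The eigenvalues (with algebraic multiplicities) are λ = 2 with multiplicity 3.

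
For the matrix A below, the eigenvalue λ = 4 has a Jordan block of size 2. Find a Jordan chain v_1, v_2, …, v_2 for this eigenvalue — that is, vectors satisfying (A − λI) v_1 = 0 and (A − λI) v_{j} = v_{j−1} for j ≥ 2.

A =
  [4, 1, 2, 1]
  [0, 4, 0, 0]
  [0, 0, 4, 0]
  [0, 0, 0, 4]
A Jordan chain for λ = 4 of length 2:
v_1 = (1, 0, 0, 0)ᵀ
v_2 = (0, 1, 0, 0)ᵀ

Let N = A − (4)·I. We want v_2 with N^2 v_2 = 0 but N^1 v_2 ≠ 0; then v_{j-1} := N · v_j for j = 2, …, 2.

Pick v_2 = (0, 1, 0, 0)ᵀ.
Then v_1 = N · v_2 = (1, 0, 0, 0)ᵀ.

Sanity check: (A − (4)·I) v_1 = (0, 0, 0, 0)ᵀ = 0. ✓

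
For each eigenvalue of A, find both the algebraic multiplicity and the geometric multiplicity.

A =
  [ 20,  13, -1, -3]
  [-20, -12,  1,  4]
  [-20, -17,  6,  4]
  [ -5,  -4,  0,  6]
λ = 5: alg = 4, geom = 2

Step 1 — factor the characteristic polynomial to read off the algebraic multiplicities:
  χ_A(x) = (x - 5)^4

Step 2 — compute geometric multiplicities via the rank-nullity identity g(λ) = n − rank(A − λI):
  rank(A − (5)·I) = 2, so dim ker(A − (5)·I) = n − 2 = 2

Summary:
  λ = 5: algebraic multiplicity = 4, geometric multiplicity = 2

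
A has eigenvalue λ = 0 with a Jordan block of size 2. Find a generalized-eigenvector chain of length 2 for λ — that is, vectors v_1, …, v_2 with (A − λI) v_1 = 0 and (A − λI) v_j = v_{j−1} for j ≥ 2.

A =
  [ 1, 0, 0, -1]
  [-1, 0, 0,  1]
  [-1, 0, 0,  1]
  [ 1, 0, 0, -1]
A Jordan chain for λ = 0 of length 2:
v_1 = (1, -1, -1, 1)ᵀ
v_2 = (1, 0, 0, 0)ᵀ

Let N = A − (0)·I. We want v_2 with N^2 v_2 = 0 but N^1 v_2 ≠ 0; then v_{j-1} := N · v_j for j = 2, …, 2.

Pick v_2 = (1, 0, 0, 0)ᵀ.
Then v_1 = N · v_2 = (1, -1, -1, 1)ᵀ.

Sanity check: (A − (0)·I) v_1 = (0, 0, 0, 0)ᵀ = 0. ✓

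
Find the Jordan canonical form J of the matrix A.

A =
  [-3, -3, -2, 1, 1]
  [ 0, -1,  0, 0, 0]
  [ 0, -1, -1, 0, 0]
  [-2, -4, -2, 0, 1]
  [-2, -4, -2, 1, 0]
J_2(-1) ⊕ J_2(-1) ⊕ J_1(-1)

The characteristic polynomial is
  det(x·I − A) = x^5 + 5*x^4 + 10*x^3 + 10*x^2 + 5*x + 1 = (x + 1)^5

Eigenvalues and multiplicities (the geometric multiplicity of λ is n − rank(A − λI), which equals the number of Jordan blocks for λ):
  λ = -1: algebraic multiplicity = 5, geometric multiplicity = 3

Determining the block sizes for each eigenvalue:
  λ = -1: with am = 5 and gm = 3, the partition is not yet determined (e.g. several partitions of 5 into 3 parts exist). Let N = A − (-1)·I. Computing rank(N^1) = 2, rank(N^2) = 0; the number of blocks of size ≥ j is rank(N^{j−1}) − rank(N^j), giving [3, 2]. So we have 2 block(s) of size 2, 1 block(s) of size 1 → block sizes [2, 2, 1]

Assembling the blocks gives a Jordan form
J =
  [-1,  1,  0,  0,  0]
  [ 0, -1,  0,  0,  0]
  [ 0,  0, -1,  1,  0]
  [ 0,  0,  0, -1,  0]
  [ 0,  0,  0,  0, -1]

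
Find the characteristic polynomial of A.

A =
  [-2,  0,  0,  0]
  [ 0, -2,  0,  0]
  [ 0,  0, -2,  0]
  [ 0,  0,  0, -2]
x^4 + 8*x^3 + 24*x^2 + 32*x + 16

Expanding det(x·I − A) (e.g. by cofactor expansion or by noting that A is similar to its Jordan form J, which has the same characteristic polynomial as A) gives
  χ_A(x) = x^4 + 8*x^3 + 24*x^2 + 32*x + 16
which factors as (x + 2)^4. The eigenvalues (with algebraic multiplicities) are λ = -2 with multiplicity 4.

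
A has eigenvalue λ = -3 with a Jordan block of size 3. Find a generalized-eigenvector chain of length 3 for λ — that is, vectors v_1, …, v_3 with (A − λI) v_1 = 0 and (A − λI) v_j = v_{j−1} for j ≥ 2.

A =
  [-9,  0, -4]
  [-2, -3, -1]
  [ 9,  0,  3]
A Jordan chain for λ = -3 of length 3:
v_1 = (0, 3, 0)ᵀ
v_2 = (-6, -2, 9)ᵀ
v_3 = (1, 0, 0)ᵀ

Let N = A − (-3)·I. We want v_3 with N^3 v_3 = 0 but N^2 v_3 ≠ 0; then v_{j-1} := N · v_j for j = 3, …, 2.

Pick v_3 = (1, 0, 0)ᵀ.
Then v_2 = N · v_3 = (-6, -2, 9)ᵀ.
Then v_1 = N · v_2 = (0, 3, 0)ᵀ.

Sanity check: (A − (-3)·I) v_1 = (0, 0, 0)ᵀ = 0. ✓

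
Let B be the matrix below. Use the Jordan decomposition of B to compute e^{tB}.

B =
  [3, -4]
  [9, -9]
e^{tB} =
  [6*t*exp(-3*t) + exp(-3*t), -4*t*exp(-3*t)]
  [9*t*exp(-3*t), -6*t*exp(-3*t) + exp(-3*t)]

Strategy: write B = P · J · P⁻¹ where J is a Jordan canonical form, so e^{tB} = P · e^{tJ} · P⁻¹, and e^{tJ} can be computed block-by-block.

B has Jordan form
J =
  [-3,  1]
  [ 0, -3]
(up to reordering of blocks).

Per-block formulas:
  For a 2×2 Jordan block J_2(-3): exp(t · J_2(-3)) = e^(-3t)·(I + t·N), where N is the 2×2 nilpotent shift.

After assembling e^{tJ} and conjugating by P, we get:

e^{tB} =
  [6*t*exp(-3*t) + exp(-3*t), -4*t*exp(-3*t)]
  [9*t*exp(-3*t), -6*t*exp(-3*t) + exp(-3*t)]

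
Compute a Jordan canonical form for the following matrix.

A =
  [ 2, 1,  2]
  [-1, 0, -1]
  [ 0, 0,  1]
J_3(1)

The characteristic polynomial is
  det(x·I − A) = x^3 - 3*x^2 + 3*x - 1 = (x - 1)^3

Eigenvalues and multiplicities (the geometric multiplicity of λ is n − rank(A − λI), which equals the number of Jordan blocks for λ):
  λ = 1: algebraic multiplicity = 3, geometric multiplicity = 1

Determining the block sizes for each eigenvalue:
  λ = 1: one block (gm = 1), so the single block has size am = 3 → block sizes [3]

Assembling the blocks gives a Jordan form
J =
  [1, 1, 0]
  [0, 1, 1]
  [0, 0, 1]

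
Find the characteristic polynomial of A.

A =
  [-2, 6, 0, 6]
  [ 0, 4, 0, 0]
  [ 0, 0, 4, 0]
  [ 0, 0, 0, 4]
x^4 - 10*x^3 + 24*x^2 + 32*x - 128

Expanding det(x·I − A) (e.g. by cofactor expansion or by noting that A is similar to its Jordan form J, which has the same characteristic polynomial as A) gives
  χ_A(x) = x^4 - 10*x^3 + 24*x^2 + 32*x - 128
which factors as (x - 4)^3*(x + 2). The eigenvalues (with algebraic multiplicities) are λ = -2 with multiplicity 1, λ = 4 with multiplicity 3.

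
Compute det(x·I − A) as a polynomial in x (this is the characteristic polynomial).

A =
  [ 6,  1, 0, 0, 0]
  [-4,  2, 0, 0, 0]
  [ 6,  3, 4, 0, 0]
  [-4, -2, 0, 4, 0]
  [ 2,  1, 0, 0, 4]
x^5 - 20*x^4 + 160*x^3 - 640*x^2 + 1280*x - 1024

Expanding det(x·I − A) (e.g. by cofactor expansion or by noting that A is similar to its Jordan form J, which has the same characteristic polynomial as A) gives
  χ_A(x) = x^5 - 20*x^4 + 160*x^3 - 640*x^2 + 1280*x - 1024
which factors as (x - 4)^5. The eigenvalues (with algebraic multiplicities) are λ = 4 with multiplicity 5.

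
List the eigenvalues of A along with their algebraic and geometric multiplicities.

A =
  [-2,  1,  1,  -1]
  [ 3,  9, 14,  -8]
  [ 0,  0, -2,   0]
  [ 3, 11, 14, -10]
λ = -2: alg = 3, geom = 2; λ = 1: alg = 1, geom = 1

Step 1 — factor the characteristic polynomial to read off the algebraic multiplicities:
  χ_A(x) = (x - 1)*(x + 2)^3

Step 2 — compute geometric multiplicities via the rank-nullity identity g(λ) = n − rank(A − λI):
  rank(A − (-2)·I) = 2, so dim ker(A − (-2)·I) = n − 2 = 2
  rank(A − (1)·I) = 3, so dim ker(A − (1)·I) = n − 3 = 1

Summary:
  λ = -2: algebraic multiplicity = 3, geometric multiplicity = 2
  λ = 1: algebraic multiplicity = 1, geometric multiplicity = 1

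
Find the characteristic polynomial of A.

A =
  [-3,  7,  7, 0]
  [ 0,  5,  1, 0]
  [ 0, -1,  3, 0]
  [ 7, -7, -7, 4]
x^4 - 9*x^3 + 12*x^2 + 80*x - 192

Expanding det(x·I − A) (e.g. by cofactor expansion or by noting that A is similar to its Jordan form J, which has the same characteristic polynomial as A) gives
  χ_A(x) = x^4 - 9*x^3 + 12*x^2 + 80*x - 192
which factors as (x - 4)^3*(x + 3). The eigenvalues (with algebraic multiplicities) are λ = -3 with multiplicity 1, λ = 4 with multiplicity 3.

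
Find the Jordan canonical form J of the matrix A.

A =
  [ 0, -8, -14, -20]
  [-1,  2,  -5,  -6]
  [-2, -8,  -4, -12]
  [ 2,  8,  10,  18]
J_2(2) ⊕ J_1(6) ⊕ J_1(6)

The characteristic polynomial is
  det(x·I − A) = x^4 - 16*x^3 + 88*x^2 - 192*x + 144 = (x - 6)^2*(x - 2)^2

Eigenvalues and multiplicities (the geometric multiplicity of λ is n − rank(A − λI), which equals the number of Jordan blocks for λ):
  λ = 2: algebraic multiplicity = 2, geometric multiplicity = 1
  λ = 6: algebraic multiplicity = 2, geometric multiplicity = 2

Determining the block sizes for each eigenvalue:
  λ = 2: one block (gm = 1), so the single block has size am = 2 → block sizes [2]
  λ = 6: gm = am = 2, so every block has size 1 → block sizes [1, 1]

Assembling the blocks gives a Jordan form
J =
  [2, 1, 0, 0]
  [0, 2, 0, 0]
  [0, 0, 6, 0]
  [0, 0, 0, 6]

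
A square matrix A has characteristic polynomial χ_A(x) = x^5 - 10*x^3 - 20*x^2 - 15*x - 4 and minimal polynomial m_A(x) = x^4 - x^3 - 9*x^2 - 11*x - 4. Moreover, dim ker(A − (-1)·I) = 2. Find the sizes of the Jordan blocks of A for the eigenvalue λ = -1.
Block sizes for λ = -1: [3, 1]

Step 1 — from the characteristic polynomial, algebraic multiplicity of λ = -1 is 4. From dim ker(A − (-1)·I) = 2, there are exactly 2 Jordan blocks for λ = -1.
Step 2 — from the minimal polynomial, the factor (x + 1)^3 tells us the largest block for λ = -1 has size 3.
Step 3 — with total size 4, 2 blocks, and largest block 3, the block sizes (in nonincreasing order) are [3, 1].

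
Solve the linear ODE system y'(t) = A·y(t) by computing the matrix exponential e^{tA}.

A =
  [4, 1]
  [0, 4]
e^{tA} =
  [exp(4*t), t*exp(4*t)]
  [0, exp(4*t)]

Strategy: write A = P · J · P⁻¹ where J is a Jordan canonical form, so e^{tA} = P · e^{tJ} · P⁻¹, and e^{tJ} can be computed block-by-block.

A has Jordan form
J =
  [4, 1]
  [0, 4]
(up to reordering of blocks).

Per-block formulas:
  For a 2×2 Jordan block J_2(4): exp(t · J_2(4)) = e^(4t)·(I + t·N), where N is the 2×2 nilpotent shift.

After assembling e^{tJ} and conjugating by P, we get:

e^{tA} =
  [exp(4*t), t*exp(4*t)]
  [0, exp(4*t)]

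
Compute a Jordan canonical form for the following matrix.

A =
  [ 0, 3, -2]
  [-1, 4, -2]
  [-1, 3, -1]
J_2(1) ⊕ J_1(1)

The characteristic polynomial is
  det(x·I − A) = x^3 - 3*x^2 + 3*x - 1 = (x - 1)^3

Eigenvalues and multiplicities (the geometric multiplicity of λ is n − rank(A − λI), which equals the number of Jordan blocks for λ):
  λ = 1: algebraic multiplicity = 3, geometric multiplicity = 2

Determining the block sizes for each eigenvalue:
  λ = 1: 2 blocks summing to 3 forces exactly one block of size 2 and the rest size 1 → block sizes [2, 1]

Assembling the blocks gives a Jordan form
J =
  [1, 1, 0]
  [0, 1, 0]
  [0, 0, 1]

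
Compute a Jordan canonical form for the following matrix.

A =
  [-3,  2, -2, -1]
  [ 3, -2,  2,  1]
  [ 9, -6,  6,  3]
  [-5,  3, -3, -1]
J_3(0) ⊕ J_1(0)

The characteristic polynomial is
  det(x·I − A) = x^4

Eigenvalues and multiplicities (the geometric multiplicity of λ is n − rank(A − λI), which equals the number of Jordan blocks for λ):
  λ = 0: algebraic multiplicity = 4, geometric multiplicity = 2

Determining the block sizes for each eigenvalue:
  λ = 0: with am = 4 and gm = 2, the partition is not yet determined (e.g. several partitions of 4 into 2 parts exist). Let N = A − (0)·I. Computing rank(N^1) = 2, rank(N^2) = 1, rank(N^3) = 0; the number of blocks of size ≥ j is rank(N^{j−1}) − rank(N^j), giving [2, 1, 1]. So we have 1 block(s) of size 3, 1 block(s) of size 1 → block sizes [3, 1]

Assembling the blocks gives a Jordan form
J =
  [0, 1, 0, 0]
  [0, 0, 1, 0]
  [0, 0, 0, 0]
  [0, 0, 0, 0]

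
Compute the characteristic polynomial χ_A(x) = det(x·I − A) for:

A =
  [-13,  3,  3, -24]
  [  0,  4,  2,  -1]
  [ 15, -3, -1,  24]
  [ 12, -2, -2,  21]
x^4 - 11*x^3 + 42*x^2 - 68*x + 40

Expanding det(x·I − A) (e.g. by cofactor expansion or by noting that A is similar to its Jordan form J, which has the same characteristic polynomial as A) gives
  χ_A(x) = x^4 - 11*x^3 + 42*x^2 - 68*x + 40
which factors as (x - 5)*(x - 2)^3. The eigenvalues (with algebraic multiplicities) are λ = 2 with multiplicity 3, λ = 5 with multiplicity 1.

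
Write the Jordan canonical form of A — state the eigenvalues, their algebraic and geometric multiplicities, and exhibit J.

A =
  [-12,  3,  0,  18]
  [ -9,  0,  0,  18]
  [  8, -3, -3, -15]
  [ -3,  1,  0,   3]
J_2(-3) ⊕ J_2(-3)

The characteristic polynomial is
  det(x·I − A) = x^4 + 12*x^3 + 54*x^2 + 108*x + 81 = (x + 3)^4

Eigenvalues and multiplicities (the geometric multiplicity of λ is n − rank(A − λI), which equals the number of Jordan blocks for λ):
  λ = -3: algebraic multiplicity = 4, geometric multiplicity = 2

Determining the block sizes for each eigenvalue:
  λ = -3: with am = 4 and gm = 2, the partition is not yet determined (e.g. several partitions of 4 into 2 parts exist). Let N = A − (-3)·I. Computing rank(N^1) = 2, rank(N^2) = 0; the number of blocks of size ≥ j is rank(N^{j−1}) − rank(N^j), giving [2, 2]. So we have 2 block(s) of size 2 → block sizes [2, 2]

Assembling the blocks gives a Jordan form
J =
  [-3,  1,  0,  0]
  [ 0, -3,  0,  0]
  [ 0,  0, -3,  1]
  [ 0,  0,  0, -3]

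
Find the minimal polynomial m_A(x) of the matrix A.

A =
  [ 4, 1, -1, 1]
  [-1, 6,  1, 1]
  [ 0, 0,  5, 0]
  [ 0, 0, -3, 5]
x^3 - 15*x^2 + 75*x - 125

The characteristic polynomial is χ_A(x) = (x - 5)^4, so the eigenvalues are known. The minimal polynomial is
  m_A(x) = Π_λ (x − λ)^{k_λ}
where k_λ is the size of the *largest* Jordan block for λ (equivalently, the smallest k with (A − λI)^k v = 0 for every generalised eigenvector v of λ).

  λ = 5: largest Jordan block has size 3, contributing (x − 5)^3

So m_A(x) = (x - 5)^3 = x^3 - 15*x^2 + 75*x - 125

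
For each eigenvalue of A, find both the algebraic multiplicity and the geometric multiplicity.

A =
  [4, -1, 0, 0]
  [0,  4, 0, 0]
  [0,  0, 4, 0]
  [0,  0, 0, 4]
λ = 4: alg = 4, geom = 3

Step 1 — factor the characteristic polynomial to read off the algebraic multiplicities:
  χ_A(x) = (x - 4)^4

Step 2 — compute geometric multiplicities via the rank-nullity identity g(λ) = n − rank(A − λI):
  rank(A − (4)·I) = 1, so dim ker(A − (4)·I) = n − 1 = 3

Summary:
  λ = 4: algebraic multiplicity = 4, geometric multiplicity = 3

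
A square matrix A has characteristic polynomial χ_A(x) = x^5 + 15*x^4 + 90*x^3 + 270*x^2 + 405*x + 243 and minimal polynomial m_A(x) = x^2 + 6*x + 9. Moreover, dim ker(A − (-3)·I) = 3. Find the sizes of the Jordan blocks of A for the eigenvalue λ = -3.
Block sizes for λ = -3: [2, 2, 1]

Step 1 — from the characteristic polynomial, algebraic multiplicity of λ = -3 is 5. From dim ker(A − (-3)·I) = 3, there are exactly 3 Jordan blocks for λ = -3.
Step 2 — from the minimal polynomial, the factor (x + 3)^2 tells us the largest block for λ = -3 has size 2.
Step 3 — with total size 5, 3 blocks, and largest block 2, the block sizes (in nonincreasing order) are [2, 2, 1].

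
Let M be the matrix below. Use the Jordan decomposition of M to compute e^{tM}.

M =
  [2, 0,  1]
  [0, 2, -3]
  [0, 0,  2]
e^{tM} =
  [exp(2*t), 0, t*exp(2*t)]
  [0, exp(2*t), -3*t*exp(2*t)]
  [0, 0, exp(2*t)]

Strategy: write M = P · J · P⁻¹ where J is a Jordan canonical form, so e^{tM} = P · e^{tJ} · P⁻¹, and e^{tJ} can be computed block-by-block.

M has Jordan form
J =
  [2, 1, 0]
  [0, 2, 0]
  [0, 0, 2]
(up to reordering of blocks).

Per-block formulas:
  For a 2×2 Jordan block J_2(2): exp(t · J_2(2)) = e^(2t)·(I + t·N), where N is the 2×2 nilpotent shift.
  For a 1×1 block at λ = 2: exp(t · [2]) = [e^(2t)].

After assembling e^{tJ} and conjugating by P, we get:

e^{tM} =
  [exp(2*t), 0, t*exp(2*t)]
  [0, exp(2*t), -3*t*exp(2*t)]
  [0, 0, exp(2*t)]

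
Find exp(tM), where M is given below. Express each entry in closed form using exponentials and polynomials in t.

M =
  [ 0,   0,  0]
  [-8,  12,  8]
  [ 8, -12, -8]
e^{tM} =
  [1, 0, 0]
  [2 - 2*exp(4*t), 3*exp(4*t) - 2, 2*exp(4*t) - 2]
  [2*exp(4*t) - 2, 3 - 3*exp(4*t), 3 - 2*exp(4*t)]

Strategy: write M = P · J · P⁻¹ where J is a Jordan canonical form, so e^{tM} = P · e^{tJ} · P⁻¹, and e^{tJ} can be computed block-by-block.

M has Jordan form
J =
  [0, 0, 0]
  [0, 0, 0]
  [0, 0, 4]
(up to reordering of blocks).

Per-block formulas:
  For a 1×1 block at λ = 0: exp(t · [0]) = [e^(0t)].
  For a 1×1 block at λ = 4: exp(t · [4]) = [e^(4t)].

After assembling e^{tJ} and conjugating by P, we get:

e^{tM} =
  [1, 0, 0]
  [2 - 2*exp(4*t), 3*exp(4*t) - 2, 2*exp(4*t) - 2]
  [2*exp(4*t) - 2, 3 - 3*exp(4*t), 3 - 2*exp(4*t)]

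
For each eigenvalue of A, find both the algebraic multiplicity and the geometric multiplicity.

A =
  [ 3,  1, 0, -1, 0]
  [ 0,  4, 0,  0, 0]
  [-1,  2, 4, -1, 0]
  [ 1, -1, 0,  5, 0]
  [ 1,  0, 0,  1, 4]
λ = 4: alg = 5, geom = 3

Step 1 — factor the characteristic polynomial to read off the algebraic multiplicities:
  χ_A(x) = (x - 4)^5

Step 2 — compute geometric multiplicities via the rank-nullity identity g(λ) = n − rank(A − λI):
  rank(A − (4)·I) = 2, so dim ker(A − (4)·I) = n − 2 = 3

Summary:
  λ = 4: algebraic multiplicity = 5, geometric multiplicity = 3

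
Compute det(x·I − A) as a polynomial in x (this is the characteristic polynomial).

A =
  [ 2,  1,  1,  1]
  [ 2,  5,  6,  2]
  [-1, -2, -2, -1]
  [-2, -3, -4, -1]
x^4 - 4*x^3 + 6*x^2 - 4*x + 1

Expanding det(x·I − A) (e.g. by cofactor expansion or by noting that A is similar to its Jordan form J, which has the same characteristic polynomial as A) gives
  χ_A(x) = x^4 - 4*x^3 + 6*x^2 - 4*x + 1
which factors as (x - 1)^4. The eigenvalues (with algebraic multiplicities) are λ = 1 with multiplicity 4.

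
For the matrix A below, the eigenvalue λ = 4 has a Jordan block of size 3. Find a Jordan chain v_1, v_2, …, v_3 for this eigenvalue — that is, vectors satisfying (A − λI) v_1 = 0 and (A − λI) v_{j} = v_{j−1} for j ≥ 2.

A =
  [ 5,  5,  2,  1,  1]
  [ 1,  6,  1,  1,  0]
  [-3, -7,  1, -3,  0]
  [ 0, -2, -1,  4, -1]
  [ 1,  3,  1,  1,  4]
A Jordan chain for λ = 4 of length 3:
v_1 = (1, 0, -1, 0, 1)ᵀ
v_2 = (1, 1, -3, 0, 1)ᵀ
v_3 = (1, 0, 0, 0, 0)ᵀ

Let N = A − (4)·I. We want v_3 with N^3 v_3 = 0 but N^2 v_3 ≠ 0; then v_{j-1} := N · v_j for j = 3, …, 2.

Pick v_3 = (1, 0, 0, 0, 0)ᵀ.
Then v_2 = N · v_3 = (1, 1, -3, 0, 1)ᵀ.
Then v_1 = N · v_2 = (1, 0, -1, 0, 1)ᵀ.

Sanity check: (A − (4)·I) v_1 = (0, 0, 0, 0, 0)ᵀ = 0. ✓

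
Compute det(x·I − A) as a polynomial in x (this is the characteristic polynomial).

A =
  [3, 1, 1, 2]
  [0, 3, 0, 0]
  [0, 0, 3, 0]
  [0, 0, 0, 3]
x^4 - 12*x^3 + 54*x^2 - 108*x + 81

Expanding det(x·I − A) (e.g. by cofactor expansion or by noting that A is similar to its Jordan form J, which has the same characteristic polynomial as A) gives
  χ_A(x) = x^4 - 12*x^3 + 54*x^2 - 108*x + 81
which factors as (x - 3)^4. The eigenvalues (with algebraic multiplicities) are λ = 3 with multiplicity 4.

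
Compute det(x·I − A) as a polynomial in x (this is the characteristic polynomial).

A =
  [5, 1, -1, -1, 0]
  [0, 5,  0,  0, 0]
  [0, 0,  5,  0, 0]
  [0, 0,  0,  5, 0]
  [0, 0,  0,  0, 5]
x^5 - 25*x^4 + 250*x^3 - 1250*x^2 + 3125*x - 3125

Expanding det(x·I − A) (e.g. by cofactor expansion or by noting that A is similar to its Jordan form J, which has the same characteristic polynomial as A) gives
  χ_A(x) = x^5 - 25*x^4 + 250*x^3 - 1250*x^2 + 3125*x - 3125
which factors as (x - 5)^5. The eigenvalues (with algebraic multiplicities) are λ = 5 with multiplicity 5.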